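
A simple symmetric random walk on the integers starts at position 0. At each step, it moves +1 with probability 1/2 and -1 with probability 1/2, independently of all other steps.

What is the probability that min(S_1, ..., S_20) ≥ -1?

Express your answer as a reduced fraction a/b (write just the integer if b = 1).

Answer: 88179/262144

Derivation:
Let f(t,s) = #length-t paths at position s with S_1..S_t all ≥ -1.
f(t,s) = f(t-1,s-1) + f(t-1,s+1) for s ≥ -1; f(t,s) = 0 for s < -1.
t=0: f(0,0)=1
t=1: f(1,-1)=1 f(1,1)=1
t=2: f(2,0)=2 f(2,2)=1
t=3: f(3,-1)=2 f(3,1)=3 f(3,3)=1
t=4: f(4,0)=5 f(4,2)=4 f(4,4)=1
t=5: f(5,-1)=5 f(5,1)=9 f(5,3)=5 f(5,5)=1
t=6: f(6,0)=14 f(6,2)=14 f(6,4)=6 f(6,6)=1
t=7: f(7,-1)=14 f(7,1)=28 f(7,3)=20 f(7,5)=7 f(7,7)=1
t=8: f(8,0)=42 f(8,2)=48 f(8,4)=27 f(8,6)=8 f(8,8)=1
t=9: f(9,-1)=42 f(9,1)=90 f(9,3)=75 f(9,5)=35 f(9,7)=9 f(9,9)=1
t=10: f(10,0)=132 f(10,2)=165 f(10,4)=110 f(10,6)=44 f(10,8)=10 f(10,10)=1
t=11: f(11,-1)=132 f(11,1)=297 f(11,3)=275 f(11,5)=154 f(11,7)=54 f(11,9)=11 f(11,11)=1
t=12: f(12,0)=429 f(12,2)=572 f(12,4)=429 f(12,6)=208 f(12,8)=65 f(12,10)=12 f(12,12)=1
t=13: f(13,-1)=429 f(13,1)=1001 f(13,3)=1001 f(13,5)=637 f(13,7)=273 f(13,9)=77 f(13,11)=13 f(13,13)=1
t=14: f(14,0)=1430 f(14,2)=2002 f(14,4)=1638 f(14,6)=910 f(14,8)=350 f(14,10)=90 f(14,12)=14 f(14,14)=1
t=15: f(15,-1)=1430 f(15,1)=3432 f(15,3)=3640 f(15,5)=2548 f(15,7)=1260 f(15,9)=440 f(15,11)=104 f(15,13)=15 f(15,15)=1
t=16: f(16,0)=4862 f(16,2)=7072 f(16,4)=6188 f(16,6)=3808 f(16,8)=1700 f(16,10)=544 f(16,12)=119 f(16,14)=16 f(16,16)=1
t=17: f(17,-1)=4862 f(17,1)=11934 f(17,3)=13260 f(17,5)=9996 f(17,7)=5508 f(17,9)=2244 f(17,11)=663 f(17,13)=135 f(17,15)=17 f(17,17)=1
t=18: f(18,0)=16796 f(18,2)=25194 f(18,4)=23256 f(18,6)=15504 f(18,8)=7752 f(18,10)=2907 f(18,12)=798 f(18,14)=152 f(18,16)=18 f(18,18)=1
t=19: f(19,-1)=16796 f(19,1)=41990 f(19,3)=48450 f(19,5)=38760 f(19,7)=23256 f(19,9)=10659 f(19,11)=3705 f(19,13)=950 f(19,15)=170 f(19,17)=19 f(19,19)=1
t=20: f(20,0)=58786 f(20,2)=90440 f(20,4)=87210 f(20,6)=62016 f(20,8)=33915 f(20,10)=14364 f(20,12)=4655 f(20,14)=1120 f(20,16)=189 f(20,18)=20 f(20,20)=1
Σ_s f(20,s) = 352716
P = 352716/1048576 = 88179/262144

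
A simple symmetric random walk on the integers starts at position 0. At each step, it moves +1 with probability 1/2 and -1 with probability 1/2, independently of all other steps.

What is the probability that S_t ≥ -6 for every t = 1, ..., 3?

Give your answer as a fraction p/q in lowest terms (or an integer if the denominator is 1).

Let f(t,s) = #length-t paths at position s with S_1..S_t all ≥ -6.
f(t,s) = f(t-1,s-1) + f(t-1,s+1) for s ≥ -6; f(t,s) = 0 for s < -6.
t=0: f(0,0)=1
t=1: f(1,-1)=1 f(1,1)=1
t=2: f(2,-2)=1 f(2,0)=2 f(2,2)=1
t=3: f(3,-3)=1 f(3,-1)=3 f(3,1)=3 f(3,3)=1
Σ_s f(3,s) = 8
P = 8/8 = 1

Answer: 1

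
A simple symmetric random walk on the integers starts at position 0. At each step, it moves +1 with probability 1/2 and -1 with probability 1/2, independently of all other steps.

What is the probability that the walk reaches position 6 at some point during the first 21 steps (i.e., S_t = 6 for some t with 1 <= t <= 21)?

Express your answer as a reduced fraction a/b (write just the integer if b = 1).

Count via complement. Let g(t,s) = #length-t paths at position s with S_1..S_t all ≠ 6.
g(t,s) = g(t-1,s-1) + g(t-1,s+1) for s ≠ 6; g(t,6) = 0.
t=0: g(0,0)=1
t=1: g(1,-1)=1 g(1,1)=1
t=2: g(2,-2)=1 g(2,0)=2 g(2,2)=1
t=3: g(3,-3)=1 g(3,-1)=3 g(3,1)=3 g(3,3)=1
t=4: g(4,-4)=1 g(4,-2)=4 g(4,0)=6 g(4,2)=4 g(4,4)=1
t=5: g(5,-5)=1 g(5,-3)=5 g(5,-1)=10 g(5,1)=10 g(5,3)=5 g(5,5)=1
t=6: g(6,-6)=1 g(6,-4)=6 g(6,-2)=15 g(6,0)=20 g(6,2)=15 g(6,4)=6
t=7: g(7,-7)=1 g(7,-5)=7 g(7,-3)=21 g(7,-1)=35 g(7,1)=35 g(7,3)=21 g(7,5)=6
t=8: g(8,-8)=1 g(8,-6)=8 g(8,-4)=28 g(8,-2)=56 g(8,0)=70 g(8,2)=56 g(8,4)=27
t=9: g(9,-9)=1 g(9,-7)=9 g(9,-5)=36 g(9,-3)=84 g(9,-1)=126 g(9,1)=126 g(9,3)=83 g(9,5)=27
t=10: g(10,-10)=1 g(10,-8)=10 g(10,-6)=45 g(10,-4)=120 g(10,-2)=210 g(10,0)=252 g(10,2)=209 g(10,4)=110
t=11: g(11,-11)=1 g(11,-9)=11 g(11,-7)=55 g(11,-5)=165 g(11,-3)=330 g(11,-1)=462 g(11,1)=461 g(11,3)=319 g(11,5)=110
t=12: g(12,-12)=1 g(12,-10)=12 g(12,-8)=66 g(12,-6)=220 g(12,-4)=495 g(12,-2)=792 g(12,0)=923 g(12,2)=780 g(12,4)=429
t=13: g(13,-13)=1 g(13,-11)=13 g(13,-9)=78 g(13,-7)=286 g(13,-5)=715 g(13,-3)=1287 g(13,-1)=1715 g(13,1)=1703 g(13,3)=1209 g(13,5)=429
t=14: g(14,-14)=1 g(14,-12)=14 g(14,-10)=91 g(14,-8)=364 g(14,-6)=1001 g(14,-4)=2002 g(14,-2)=3002 g(14,0)=3418 g(14,2)=2912 g(14,4)=1638
t=15: g(15,-15)=1 g(15,-13)=15 g(15,-11)=105 g(15,-9)=455 g(15,-7)=1365 g(15,-5)=3003 g(15,-3)=5004 g(15,-1)=6420 g(15,1)=6330 g(15,3)=4550 g(15,5)=1638
t=16: g(16,-16)=1 g(16,-14)=16 g(16,-12)=120 g(16,-10)=560 g(16,-8)=1820 g(16,-6)=4368 g(16,-4)=8007 g(16,-2)=11424 g(16,0)=12750 g(16,2)=10880 g(16,4)=6188
t=17: g(17,-17)=1 g(17,-15)=17 g(17,-13)=136 g(17,-11)=680 g(17,-9)=2380 g(17,-7)=6188 g(17,-5)=12375 g(17,-3)=19431 g(17,-1)=24174 g(17,1)=23630 g(17,3)=17068 g(17,5)=6188
t=18: g(18,-18)=1 g(18,-16)=18 g(18,-14)=153 g(18,-12)=816 g(18,-10)=3060 g(18,-8)=8568 g(18,-6)=18563 g(18,-4)=31806 g(18,-2)=43605 g(18,0)=47804 g(18,2)=40698 g(18,4)=23256
t=19: g(19,-19)=1 g(19,-17)=19 g(19,-15)=171 g(19,-13)=969 g(19,-11)=3876 g(19,-9)=11628 g(19,-7)=27131 g(19,-5)=50369 g(19,-3)=75411 g(19,-1)=91409 g(19,1)=88502 g(19,3)=63954 g(19,5)=23256
t=20: g(20,-20)=1 g(20,-18)=20 g(20,-16)=190 g(20,-14)=1140 g(20,-12)=4845 g(20,-10)=15504 g(20,-8)=38759 g(20,-6)=77500 g(20,-4)=125780 g(20,-2)=166820 g(20,0)=179911 g(20,2)=152456 g(20,4)=87210
t=21: g(21,-21)=1 g(21,-19)=21 g(21,-17)=210 g(21,-15)=1330 g(21,-13)=5985 g(21,-11)=20349 g(21,-9)=54263 g(21,-7)=116259 g(21,-5)=203280 g(21,-3)=292600 g(21,-1)=346731 g(21,1)=332367 g(21,3)=239666 g(21,5)=87210
Paths never hitting 6: Σ_s g(21,s) = 1700272
Paths hitting 6: 2^21 - 1700272 = 396880
P = 396880/2097152 = 24805/131072

Answer: 24805/131072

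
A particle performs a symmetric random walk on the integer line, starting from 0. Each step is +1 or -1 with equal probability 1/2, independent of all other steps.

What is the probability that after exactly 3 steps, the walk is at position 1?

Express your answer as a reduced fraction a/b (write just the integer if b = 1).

To reach position 1 after 3 steps: need 2 steps of +1 and 1 of -1.
Favorable paths: C(3,2) = 3
Total paths: 2^3 = 8
P = 3/8 = 3/8

Answer: 3/8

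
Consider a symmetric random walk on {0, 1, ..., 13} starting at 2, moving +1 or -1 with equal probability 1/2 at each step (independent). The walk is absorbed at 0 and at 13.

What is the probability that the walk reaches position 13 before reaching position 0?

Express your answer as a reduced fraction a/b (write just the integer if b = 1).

Answer: 2/13

Derivation:
Symmetric walk (p = 1/2): the harmonic-function argument gives P(hit 13 before 0 | start at 2) = a/N.
P = 2/13 = 2/13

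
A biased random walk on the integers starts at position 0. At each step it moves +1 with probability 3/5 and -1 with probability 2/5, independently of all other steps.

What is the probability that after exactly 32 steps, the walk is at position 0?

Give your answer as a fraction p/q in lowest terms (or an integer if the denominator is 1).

To be at 0 after 32 steps: need exactly 16 steps of +1 and 16 of -1.
Number of such sequences: C(32,16) = 601080390
Each has probability (3/5)^16 · (2/5)^16 = 2821109907456/23283064365386962890625
P = 601080390 · 2821109907456/23283064365386962890625 = 339142768681303277568/4656612873077392578125

Answer: 339142768681303277568/4656612873077392578125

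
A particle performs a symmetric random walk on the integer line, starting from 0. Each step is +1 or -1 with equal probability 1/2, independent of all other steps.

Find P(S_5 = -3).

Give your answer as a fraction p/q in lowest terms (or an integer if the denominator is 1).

To reach position -3 after 5 steps: need 1 step of +1 and 4 of -1.
Favorable paths: C(5,1) = 5
Total paths: 2^5 = 32
P = 5/32 = 5/32

Answer: 5/32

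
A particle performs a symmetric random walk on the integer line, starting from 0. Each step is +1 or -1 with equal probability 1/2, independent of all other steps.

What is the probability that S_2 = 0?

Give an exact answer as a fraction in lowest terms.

Answer: 1/2

Derivation:
To return to 0 after 2 steps: need exactly 1 step of +1 and 1 of -1.
Favorable paths: C(2,1) = 2
Total paths: 2^2 = 4
P = 2/4 = 1/2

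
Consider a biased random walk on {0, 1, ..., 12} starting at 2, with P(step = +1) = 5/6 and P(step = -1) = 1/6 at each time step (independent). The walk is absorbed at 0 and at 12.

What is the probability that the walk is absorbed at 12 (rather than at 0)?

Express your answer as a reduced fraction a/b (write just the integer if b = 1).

Answer: 9765625/10172526

Derivation:
Biased walk: p = 5/6, q = 1/6, r = q/p = 1/5
Gambler's ruin: P(hit 12 before 0 | start at 2) = (1 - r^a)/(1 - r^N)
r^2 = 1/25; r^12 = 1/244140625
P = (1 - 1/25) / (1 - 1/244140625) = 24/25 / 244140624/244140625 = 9765625/10172526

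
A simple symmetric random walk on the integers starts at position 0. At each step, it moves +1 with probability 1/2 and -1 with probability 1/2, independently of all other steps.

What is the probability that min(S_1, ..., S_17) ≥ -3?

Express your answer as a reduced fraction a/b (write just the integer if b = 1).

Let f(t,s) = #length-t paths at position s with S_1..S_t all ≥ -3.
f(t,s) = f(t-1,s-1) + f(t-1,s+1) for s ≥ -3; f(t,s) = 0 for s < -3.
t=0: f(0,0)=1
t=1: f(1,-1)=1 f(1,1)=1
t=2: f(2,-2)=1 f(2,0)=2 f(2,2)=1
t=3: f(3,-3)=1 f(3,-1)=3 f(3,1)=3 f(3,3)=1
t=4: f(4,-2)=4 f(4,0)=6 f(4,2)=4 f(4,4)=1
t=5: f(5,-3)=4 f(5,-1)=10 f(5,1)=10 f(5,3)=5 f(5,5)=1
t=6: f(6,-2)=14 f(6,0)=20 f(6,2)=15 f(6,4)=6 f(6,6)=1
t=7: f(7,-3)=14 f(7,-1)=34 f(7,1)=35 f(7,3)=21 f(7,5)=7 f(7,7)=1
t=8: f(8,-2)=48 f(8,0)=69 f(8,2)=56 f(8,4)=28 f(8,6)=8 f(8,8)=1
t=9: f(9,-3)=48 f(9,-1)=117 f(9,1)=125 f(9,3)=84 f(9,5)=36 f(9,7)=9 f(9,9)=1
t=10: f(10,-2)=165 f(10,0)=242 f(10,2)=209 f(10,4)=120 f(10,6)=45 f(10,8)=10 f(10,10)=1
t=11: f(11,-3)=165 f(11,-1)=407 f(11,1)=451 f(11,3)=329 f(11,5)=165 f(11,7)=55 f(11,9)=11 f(11,11)=1
t=12: f(12,-2)=572 f(12,0)=858 f(12,2)=780 f(12,4)=494 f(12,6)=220 f(12,8)=66 f(12,10)=12 f(12,12)=1
t=13: f(13,-3)=572 f(13,-1)=1430 f(13,1)=1638 f(13,3)=1274 f(13,5)=714 f(13,7)=286 f(13,9)=78 f(13,11)=13 f(13,13)=1
t=14: f(14,-2)=2002 f(14,0)=3068 f(14,2)=2912 f(14,4)=1988 f(14,6)=1000 f(14,8)=364 f(14,10)=91 f(14,12)=14 f(14,14)=1
t=15: f(15,-3)=2002 f(15,-1)=5070 f(15,1)=5980 f(15,3)=4900 f(15,5)=2988 f(15,7)=1364 f(15,9)=455 f(15,11)=105 f(15,13)=15 f(15,15)=1
t=16: f(16,-2)=7072 f(16,0)=11050 f(16,2)=10880 f(16,4)=7888 f(16,6)=4352 f(16,8)=1819 f(16,10)=560 f(16,12)=120 f(16,14)=16 f(16,16)=1
t=17: f(17,-3)=7072 f(17,-1)=18122 f(17,1)=21930 f(17,3)=18768 f(17,5)=12240 f(17,7)=6171 f(17,9)=2379 f(17,11)=680 f(17,13)=136 f(17,15)=17 f(17,17)=1
Σ_s f(17,s) = 87516
P = 87516/131072 = 21879/32768

Answer: 21879/32768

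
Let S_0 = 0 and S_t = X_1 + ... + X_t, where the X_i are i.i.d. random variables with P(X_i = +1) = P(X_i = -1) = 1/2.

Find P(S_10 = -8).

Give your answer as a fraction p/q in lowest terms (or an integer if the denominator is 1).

To reach position -8 after 10 steps: need 1 step of +1 and 9 of -1.
Favorable paths: C(10,1) = 10
Total paths: 2^10 = 1024
P = 10/1024 = 5/512

Answer: 5/512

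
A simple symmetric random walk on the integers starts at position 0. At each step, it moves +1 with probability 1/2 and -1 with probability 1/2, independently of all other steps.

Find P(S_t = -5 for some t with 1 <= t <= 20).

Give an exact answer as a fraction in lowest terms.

Answer: 34495/131072

Derivation:
Count via complement. Let g(t,s) = #length-t paths at position s with S_1..S_t all ≠ -5.
g(t,s) = g(t-1,s-1) + g(t-1,s+1) for s ≠ -5; g(t,-5) = 0.
t=0: g(0,0)=1
t=1: g(1,-1)=1 g(1,1)=1
t=2: g(2,-2)=1 g(2,0)=2 g(2,2)=1
t=3: g(3,-3)=1 g(3,-1)=3 g(3,1)=3 g(3,3)=1
t=4: g(4,-4)=1 g(4,-2)=4 g(4,0)=6 g(4,2)=4 g(4,4)=1
t=5: g(5,-3)=5 g(5,-1)=10 g(5,1)=10 g(5,3)=5 g(5,5)=1
t=6: g(6,-4)=5 g(6,-2)=15 g(6,0)=20 g(6,2)=15 g(6,4)=6 g(6,6)=1
t=7: g(7,-3)=20 g(7,-1)=35 g(7,1)=35 g(7,3)=21 g(7,5)=7 g(7,7)=1
t=8: g(8,-4)=20 g(8,-2)=55 g(8,0)=70 g(8,2)=56 g(8,4)=28 g(8,6)=8 g(8,8)=1
t=9: g(9,-3)=75 g(9,-1)=125 g(9,1)=126 g(9,3)=84 g(9,5)=36 g(9,7)=9 g(9,9)=1
t=10: g(10,-4)=75 g(10,-2)=200 g(10,0)=251 g(10,2)=210 g(10,4)=120 g(10,6)=45 g(10,8)=10 g(10,10)=1
t=11: g(11,-3)=275 g(11,-1)=451 g(11,1)=461 g(11,3)=330 g(11,5)=165 g(11,7)=55 g(11,9)=11 g(11,11)=1
t=12: g(12,-4)=275 g(12,-2)=726 g(12,0)=912 g(12,2)=791 g(12,4)=495 g(12,6)=220 g(12,8)=66 g(12,10)=12 g(12,12)=1
t=13: g(13,-3)=1001 g(13,-1)=1638 g(13,1)=1703 g(13,3)=1286 g(13,5)=715 g(13,7)=286 g(13,9)=78 g(13,11)=13 g(13,13)=1
t=14: g(14,-4)=1001 g(14,-2)=2639 g(14,0)=3341 g(14,2)=2989 g(14,4)=2001 g(14,6)=1001 g(14,8)=364 g(14,10)=91 g(14,12)=14 g(14,14)=1
t=15: g(15,-3)=3640 g(15,-1)=5980 g(15,1)=6330 g(15,3)=4990 g(15,5)=3002 g(15,7)=1365 g(15,9)=455 g(15,11)=105 g(15,13)=15 g(15,15)=1
t=16: g(16,-4)=3640 g(16,-2)=9620 g(16,0)=12310 g(16,2)=11320 g(16,4)=7992 g(16,6)=4367 g(16,8)=1820 g(16,10)=560 g(16,12)=120 g(16,14)=16 g(16,16)=1
t=17: g(17,-3)=13260 g(17,-1)=21930 g(17,1)=23630 g(17,3)=19312 g(17,5)=12359 g(17,7)=6187 g(17,9)=2380 g(17,11)=680 g(17,13)=136 g(17,15)=17 g(17,17)=1
t=18: g(18,-4)=13260 g(18,-2)=35190 g(18,0)=45560 g(18,2)=42942 g(18,4)=31671 g(18,6)=18546 g(18,8)=8567 g(18,10)=3060 g(18,12)=816 g(18,14)=153 g(18,16)=18 g(18,18)=1
t=19: g(19,-3)=48450 g(19,-1)=80750 g(19,1)=88502 g(19,3)=74613 g(19,5)=50217 g(19,7)=27113 g(19,9)=11627 g(19,11)=3876 g(19,13)=969 g(19,15)=171 g(19,17)=19 g(19,19)=1
t=20: g(20,-4)=48450 g(20,-2)=129200 g(20,0)=169252 g(20,2)=163115 g(20,4)=124830 g(20,6)=77330 g(20,8)=38740 g(20,10)=15503 g(20,12)=4845 g(20,14)=1140 g(20,16)=190 g(20,18)=20 g(20,20)=1
Paths never hitting -5: Σ_s g(20,s) = 772616
Paths hitting -5: 2^20 - 772616 = 275960
P = 275960/1048576 = 34495/131072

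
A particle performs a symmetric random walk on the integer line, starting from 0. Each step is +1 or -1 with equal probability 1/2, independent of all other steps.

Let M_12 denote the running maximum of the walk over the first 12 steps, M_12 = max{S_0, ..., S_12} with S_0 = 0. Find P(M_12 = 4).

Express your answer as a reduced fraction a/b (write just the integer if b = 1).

Answer: 495/4096

Derivation:
Let M_12 = max(S_0,...,S_12). Use the reflection principle: for j ≥ 1, #{paths with M_12 ≥ j} = #{S_12 ≥ j} + #{S_12 ≥ j+1}.
By reflection, #{M_12 ≥ 4} = #{S_12 ≥ 4} + #{S_12 ≥ 5} = 794 + 299 = 1093.
#{M_12 ≥ 5} = #{S_12 ≥ 5} + #{S_12 ≥ 6} = 299 + 299 = 598.
#{M_12 = 4} = 1093 - 598 = 495.
P(M_12 = 4) = 495/4096 = 495/4096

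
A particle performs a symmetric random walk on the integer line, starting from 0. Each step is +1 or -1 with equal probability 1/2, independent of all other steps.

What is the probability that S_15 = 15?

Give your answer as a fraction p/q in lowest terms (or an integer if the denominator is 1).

To reach position 15 after 15 steps: need 15 steps of +1 and 0 of -1.
Favorable paths: C(15,15) = 1
Total paths: 2^15 = 32768
P = 1/32768 = 1/32768

Answer: 1/32768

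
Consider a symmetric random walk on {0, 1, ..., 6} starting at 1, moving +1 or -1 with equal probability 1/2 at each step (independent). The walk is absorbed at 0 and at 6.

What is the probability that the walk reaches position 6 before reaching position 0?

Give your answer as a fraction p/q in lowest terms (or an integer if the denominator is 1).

Answer: 1/6

Derivation:
Symmetric walk (p = 1/2): the harmonic-function argument gives P(hit 6 before 0 | start at 1) = a/N.
P = 1/6 = 1/6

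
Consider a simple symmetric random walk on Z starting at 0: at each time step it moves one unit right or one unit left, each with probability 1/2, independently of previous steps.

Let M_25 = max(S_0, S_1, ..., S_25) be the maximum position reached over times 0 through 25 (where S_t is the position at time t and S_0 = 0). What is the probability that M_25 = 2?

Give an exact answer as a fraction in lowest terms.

Let M_25 = max(S_0,...,S_25). Use the reflection principle: for j ≥ 1, #{paths with M_25 ≥ j} = #{S_25 ≥ j} + #{S_25 ≥ j+1}.
By reflection, #{M_25 ≥ 2} = #{S_25 ≥ 2} + #{S_25 ≥ 3} = 11576916 + 11576916 = 23153832.
#{M_25 ≥ 3} = #{S_25 ≥ 3} + #{S_25 ≥ 4} = 11576916 + 7119516 = 18696432.
#{M_25 = 2} = 23153832 - 18696432 = 4457400.
P(M_25 = 2) = 4457400/33554432 = 557175/4194304

Answer: 557175/4194304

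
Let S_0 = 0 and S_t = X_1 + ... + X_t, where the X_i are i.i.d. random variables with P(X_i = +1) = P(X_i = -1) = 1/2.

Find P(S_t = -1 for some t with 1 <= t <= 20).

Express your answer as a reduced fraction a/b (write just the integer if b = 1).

Answer: 215955/262144

Derivation:
Count via complement. Let g(t,s) = #length-t paths at position s with S_1..S_t all ≠ -1.
g(t,s) = g(t-1,s-1) + g(t-1,s+1) for s ≠ -1; g(t,-1) = 0.
t=0: g(0,0)=1
t=1: g(1,1)=1
t=2: g(2,0)=1 g(2,2)=1
t=3: g(3,1)=2 g(3,3)=1
t=4: g(4,0)=2 g(4,2)=3 g(4,4)=1
t=5: g(5,1)=5 g(5,3)=4 g(5,5)=1
t=6: g(6,0)=5 g(6,2)=9 g(6,4)=5 g(6,6)=1
t=7: g(7,1)=14 g(7,3)=14 g(7,5)=6 g(7,7)=1
t=8: g(8,0)=14 g(8,2)=28 g(8,4)=20 g(8,6)=7 g(8,8)=1
t=9: g(9,1)=42 g(9,3)=48 g(9,5)=27 g(9,7)=8 g(9,9)=1
t=10: g(10,0)=42 g(10,2)=90 g(10,4)=75 g(10,6)=35 g(10,8)=9 g(10,10)=1
t=11: g(11,1)=132 g(11,3)=165 g(11,5)=110 g(11,7)=44 g(11,9)=10 g(11,11)=1
t=12: g(12,0)=132 g(12,2)=297 g(12,4)=275 g(12,6)=154 g(12,8)=54 g(12,10)=11 g(12,12)=1
t=13: g(13,1)=429 g(13,3)=572 g(13,5)=429 g(13,7)=208 g(13,9)=65 g(13,11)=12 g(13,13)=1
t=14: g(14,0)=429 g(14,2)=1001 g(14,4)=1001 g(14,6)=637 g(14,8)=273 g(14,10)=77 g(14,12)=13 g(14,14)=1
t=15: g(15,1)=1430 g(15,3)=2002 g(15,5)=1638 g(15,7)=910 g(15,9)=350 g(15,11)=90 g(15,13)=14 g(15,15)=1
t=16: g(16,0)=1430 g(16,2)=3432 g(16,4)=3640 g(16,6)=2548 g(16,8)=1260 g(16,10)=440 g(16,12)=104 g(16,14)=15 g(16,16)=1
t=17: g(17,1)=4862 g(17,3)=7072 g(17,5)=6188 g(17,7)=3808 g(17,9)=1700 g(17,11)=544 g(17,13)=119 g(17,15)=16 g(17,17)=1
t=18: g(18,0)=4862 g(18,2)=11934 g(18,4)=13260 g(18,6)=9996 g(18,8)=5508 g(18,10)=2244 g(18,12)=663 g(18,14)=135 g(18,16)=17 g(18,18)=1
t=19: g(19,1)=16796 g(19,3)=25194 g(19,5)=23256 g(19,7)=15504 g(19,9)=7752 g(19,11)=2907 g(19,13)=798 g(19,15)=152 g(19,17)=18 g(19,19)=1
t=20: g(20,0)=16796 g(20,2)=41990 g(20,4)=48450 g(20,6)=38760 g(20,8)=23256 g(20,10)=10659 g(20,12)=3705 g(20,14)=950 g(20,16)=170 g(20,18)=19 g(20,20)=1
Paths never hitting -1: Σ_s g(20,s) = 184756
Paths hitting -1: 2^20 - 184756 = 863820
P = 863820/1048576 = 215955/262144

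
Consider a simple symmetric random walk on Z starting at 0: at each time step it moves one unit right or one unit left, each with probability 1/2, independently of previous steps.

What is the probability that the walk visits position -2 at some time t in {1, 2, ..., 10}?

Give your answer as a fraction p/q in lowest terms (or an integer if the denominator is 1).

Count via complement. Let g(t,s) = #length-t paths at position s with S_1..S_t all ≠ -2.
g(t,s) = g(t-1,s-1) + g(t-1,s+1) for s ≠ -2; g(t,-2) = 0.
t=0: g(0,0)=1
t=1: g(1,-1)=1 g(1,1)=1
t=2: g(2,0)=2 g(2,2)=1
t=3: g(3,-1)=2 g(3,1)=3 g(3,3)=1
t=4: g(4,0)=5 g(4,2)=4 g(4,4)=1
t=5: g(5,-1)=5 g(5,1)=9 g(5,3)=5 g(5,5)=1
t=6: g(6,0)=14 g(6,2)=14 g(6,4)=6 g(6,6)=1
t=7: g(7,-1)=14 g(7,1)=28 g(7,3)=20 g(7,5)=7 g(7,7)=1
t=8: g(8,0)=42 g(8,2)=48 g(8,4)=27 g(8,6)=8 g(8,8)=1
t=9: g(9,-1)=42 g(9,1)=90 g(9,3)=75 g(9,5)=35 g(9,7)=9 g(9,9)=1
t=10: g(10,0)=132 g(10,2)=165 g(10,4)=110 g(10,6)=44 g(10,8)=10 g(10,10)=1
Paths never hitting -2: Σ_s g(10,s) = 462
Paths hitting -2: 2^10 - 462 = 562
P = 562/1024 = 281/512

Answer: 281/512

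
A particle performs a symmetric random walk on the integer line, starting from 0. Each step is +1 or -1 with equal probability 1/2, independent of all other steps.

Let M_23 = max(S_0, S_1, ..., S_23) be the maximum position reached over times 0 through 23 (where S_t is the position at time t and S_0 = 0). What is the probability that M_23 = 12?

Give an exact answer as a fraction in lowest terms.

Let M_23 = max(S_0,...,S_23). Use the reflection principle: for j ≥ 1, #{paths with M_23 ≥ j} = #{S_23 ≥ j} + #{S_23 ≥ j+1}.
By reflection, #{M_23 ≥ 12} = #{S_23 ≥ 12} + #{S_23 ≥ 13} = 44552 + 44552 = 89104.
#{M_23 ≥ 13} = #{S_23 ≥ 13} + #{S_23 ≥ 14} = 44552 + 10903 = 55455.
#{M_23 = 12} = 89104 - 55455 = 33649.
P(M_23 = 12) = 33649/8388608 = 33649/8388608

Answer: 33649/8388608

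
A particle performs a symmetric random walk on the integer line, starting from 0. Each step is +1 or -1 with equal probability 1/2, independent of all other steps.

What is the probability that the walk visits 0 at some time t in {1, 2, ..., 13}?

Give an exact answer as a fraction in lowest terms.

Answer: 793/1024

Derivation:
Count via complement. Let g(t,s) = #length-t paths at position s with S_1..S_t all ≠ 0.
g(t,s) = g(t-1,s-1) + g(t-1,s+1) for s ≠ 0; g(t,0) = 0.
t=0: g(0,0)=1
t=1: g(1,-1)=1 g(1,1)=1
t=2: g(2,-2)=1 g(2,2)=1
t=3: g(3,-3)=1 g(3,-1)=1 g(3,1)=1 g(3,3)=1
t=4: g(4,-4)=1 g(4,-2)=2 g(4,2)=2 g(4,4)=1
t=5: g(5,-5)=1 g(5,-3)=3 g(5,-1)=2 g(5,1)=2 g(5,3)=3 g(5,5)=1
t=6: g(6,-6)=1 g(6,-4)=4 g(6,-2)=5 g(6,2)=5 g(6,4)=4 g(6,6)=1
t=7: g(7,-7)=1 g(7,-5)=5 g(7,-3)=9 g(7,-1)=5 g(7,1)=5 g(7,3)=9 g(7,5)=5 g(7,7)=1
t=8: g(8,-8)=1 g(8,-6)=6 g(8,-4)=14 g(8,-2)=14 g(8,2)=14 g(8,4)=14 g(8,6)=6 g(8,8)=1
t=9: g(9,-9)=1 g(9,-7)=7 g(9,-5)=20 g(9,-3)=28 g(9,-1)=14 g(9,1)=14 g(9,3)=28 g(9,5)=20 g(9,7)=7 g(9,9)=1
t=10: g(10,-10)=1 g(10,-8)=8 g(10,-6)=27 g(10,-4)=48 g(10,-2)=42 g(10,2)=42 g(10,4)=48 g(10,6)=27 g(10,8)=8 g(10,10)=1
t=11: g(11,-11)=1 g(11,-9)=9 g(11,-7)=35 g(11,-5)=75 g(11,-3)=90 g(11,-1)=42 g(11,1)=42 g(11,3)=90 g(11,5)=75 g(11,7)=35 g(11,9)=9 g(11,11)=1
t=12: g(12,-12)=1 g(12,-10)=10 g(12,-8)=44 g(12,-6)=110 g(12,-4)=165 g(12,-2)=132 g(12,2)=132 g(12,4)=165 g(12,6)=110 g(12,8)=44 g(12,10)=10 g(12,12)=1
t=13: g(13,-13)=1 g(13,-11)=11 g(13,-9)=54 g(13,-7)=154 g(13,-5)=275 g(13,-3)=297 g(13,-1)=132 g(13,1)=132 g(13,3)=297 g(13,5)=275 g(13,7)=154 g(13,9)=54 g(13,11)=11 g(13,13)=1
Paths never hitting 0: Σ_s g(13,s) = 1848
Paths hitting 0: 2^13 - 1848 = 6344
P = 6344/8192 = 793/1024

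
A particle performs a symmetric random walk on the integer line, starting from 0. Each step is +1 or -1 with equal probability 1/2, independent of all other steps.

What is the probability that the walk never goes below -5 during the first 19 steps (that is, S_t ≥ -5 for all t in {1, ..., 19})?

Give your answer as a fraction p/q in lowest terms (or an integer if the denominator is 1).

Let f(t,s) = #length-t paths at position s with S_1..S_t all ≥ -5.
f(t,s) = f(t-1,s-1) + f(t-1,s+1) for s ≥ -5; f(t,s) = 0 for s < -5.
t=0: f(0,0)=1
t=1: f(1,-1)=1 f(1,1)=1
t=2: f(2,-2)=1 f(2,0)=2 f(2,2)=1
t=3: f(3,-3)=1 f(3,-1)=3 f(3,1)=3 f(3,3)=1
t=4: f(4,-4)=1 f(4,-2)=4 f(4,0)=6 f(4,2)=4 f(4,4)=1
t=5: f(5,-5)=1 f(5,-3)=5 f(5,-1)=10 f(5,1)=10 f(5,3)=5 f(5,5)=1
t=6: f(6,-4)=6 f(6,-2)=15 f(6,0)=20 f(6,2)=15 f(6,4)=6 f(6,6)=1
t=7: f(7,-5)=6 f(7,-3)=21 f(7,-1)=35 f(7,1)=35 f(7,3)=21 f(7,5)=7 f(7,7)=1
t=8: f(8,-4)=27 f(8,-2)=56 f(8,0)=70 f(8,2)=56 f(8,4)=28 f(8,6)=8 f(8,8)=1
t=9: f(9,-5)=27 f(9,-3)=83 f(9,-1)=126 f(9,1)=126 f(9,3)=84 f(9,5)=36 f(9,7)=9 f(9,9)=1
t=10: f(10,-4)=110 f(10,-2)=209 f(10,0)=252 f(10,2)=210 f(10,4)=120 f(10,6)=45 f(10,8)=10 f(10,10)=1
t=11: f(11,-5)=110 f(11,-3)=319 f(11,-1)=461 f(11,1)=462 f(11,3)=330 f(11,5)=165 f(11,7)=55 f(11,9)=11 f(11,11)=1
t=12: f(12,-4)=429 f(12,-2)=780 f(12,0)=923 f(12,2)=792 f(12,4)=495 f(12,6)=220 f(12,8)=66 f(12,10)=12 f(12,12)=1
t=13: f(13,-5)=429 f(13,-3)=1209 f(13,-1)=1703 f(13,1)=1715 f(13,3)=1287 f(13,5)=715 f(13,7)=286 f(13,9)=78 f(13,11)=13 f(13,13)=1
t=14: f(14,-4)=1638 f(14,-2)=2912 f(14,0)=3418 f(14,2)=3002 f(14,4)=2002 f(14,6)=1001 f(14,8)=364 f(14,10)=91 f(14,12)=14 f(14,14)=1
t=15: f(15,-5)=1638 f(15,-3)=4550 f(15,-1)=6330 f(15,1)=6420 f(15,3)=5004 f(15,5)=3003 f(15,7)=1365 f(15,9)=455 f(15,11)=105 f(15,13)=15 f(15,15)=1
t=16: f(16,-4)=6188 f(16,-2)=10880 f(16,0)=12750 f(16,2)=11424 f(16,4)=8007 f(16,6)=4368 f(16,8)=1820 f(16,10)=560 f(16,12)=120 f(16,14)=16 f(16,16)=1
t=17: f(17,-5)=6188 f(17,-3)=17068 f(17,-1)=23630 f(17,1)=24174 f(17,3)=19431 f(17,5)=12375 f(17,7)=6188 f(17,9)=2380 f(17,11)=680 f(17,13)=136 f(17,15)=17 f(17,17)=1
t=18: f(18,-4)=23256 f(18,-2)=40698 f(18,0)=47804 f(18,2)=43605 f(18,4)=31806 f(18,6)=18563 f(18,8)=8568 f(18,10)=3060 f(18,12)=816 f(18,14)=153 f(18,16)=18 f(18,18)=1
t=19: f(19,-5)=23256 f(19,-3)=63954 f(19,-1)=88502 f(19,1)=91409 f(19,3)=75411 f(19,5)=50369 f(19,7)=27131 f(19,9)=11628 f(19,11)=3876 f(19,13)=969 f(19,15)=171 f(19,17)=19 f(19,19)=1
Σ_s f(19,s) = 436696
P = 436696/524288 = 54587/65536

Answer: 54587/65536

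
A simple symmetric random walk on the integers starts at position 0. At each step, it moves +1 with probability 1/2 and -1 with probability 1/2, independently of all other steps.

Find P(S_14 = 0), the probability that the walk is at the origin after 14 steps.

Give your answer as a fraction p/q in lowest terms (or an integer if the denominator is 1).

To return to 0 after 14 steps: need exactly 7 steps of +1 and 7 of -1.
Favorable paths: C(14,7) = 3432
Total paths: 2^14 = 16384
P = 3432/16384 = 429/2048

Answer: 429/2048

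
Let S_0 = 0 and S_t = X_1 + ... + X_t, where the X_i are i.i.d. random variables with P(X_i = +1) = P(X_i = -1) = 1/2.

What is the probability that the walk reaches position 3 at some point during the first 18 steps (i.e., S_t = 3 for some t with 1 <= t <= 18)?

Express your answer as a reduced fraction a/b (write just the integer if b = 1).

Answer: 15751/32768

Derivation:
Count via complement. Let g(t,s) = #length-t paths at position s with S_1..S_t all ≠ 3.
g(t,s) = g(t-1,s-1) + g(t-1,s+1) for s ≠ 3; g(t,3) = 0.
t=0: g(0,0)=1
t=1: g(1,-1)=1 g(1,1)=1
t=2: g(2,-2)=1 g(2,0)=2 g(2,2)=1
t=3: g(3,-3)=1 g(3,-1)=3 g(3,1)=3
t=4: g(4,-4)=1 g(4,-2)=4 g(4,0)=6 g(4,2)=3
t=5: g(5,-5)=1 g(5,-3)=5 g(5,-1)=10 g(5,1)=9
t=6: g(6,-6)=1 g(6,-4)=6 g(6,-2)=15 g(6,0)=19 g(6,2)=9
t=7: g(7,-7)=1 g(7,-5)=7 g(7,-3)=21 g(7,-1)=34 g(7,1)=28
t=8: g(8,-8)=1 g(8,-6)=8 g(8,-4)=28 g(8,-2)=55 g(8,0)=62 g(8,2)=28
t=9: g(9,-9)=1 g(9,-7)=9 g(9,-5)=36 g(9,-3)=83 g(9,-1)=117 g(9,1)=90
t=10: g(10,-10)=1 g(10,-8)=10 g(10,-6)=45 g(10,-4)=119 g(10,-2)=200 g(10,0)=207 g(10,2)=90
t=11: g(11,-11)=1 g(11,-9)=11 g(11,-7)=55 g(11,-5)=164 g(11,-3)=319 g(11,-1)=407 g(11,1)=297
t=12: g(12,-12)=1 g(12,-10)=12 g(12,-8)=66 g(12,-6)=219 g(12,-4)=483 g(12,-2)=726 g(12,0)=704 g(12,2)=297
t=13: g(13,-13)=1 g(13,-11)=13 g(13,-9)=78 g(13,-7)=285 g(13,-5)=702 g(13,-3)=1209 g(13,-1)=1430 g(13,1)=1001
t=14: g(14,-14)=1 g(14,-12)=14 g(14,-10)=91 g(14,-8)=363 g(14,-6)=987 g(14,-4)=1911 g(14,-2)=2639 g(14,0)=2431 g(14,2)=1001
t=15: g(15,-15)=1 g(15,-13)=15 g(15,-11)=105 g(15,-9)=454 g(15,-7)=1350 g(15,-5)=2898 g(15,-3)=4550 g(15,-1)=5070 g(15,1)=3432
t=16: g(16,-16)=1 g(16,-14)=16 g(16,-12)=120 g(16,-10)=559 g(16,-8)=1804 g(16,-6)=4248 g(16,-4)=7448 g(16,-2)=9620 g(16,0)=8502 g(16,2)=3432
t=17: g(17,-17)=1 g(17,-15)=17 g(17,-13)=136 g(17,-11)=679 g(17,-9)=2363 g(17,-7)=6052 g(17,-5)=11696 g(17,-3)=17068 g(17,-1)=18122 g(17,1)=11934
t=18: g(18,-18)=1 g(18,-16)=18 g(18,-14)=153 g(18,-12)=815 g(18,-10)=3042 g(18,-8)=8415 g(18,-6)=17748 g(18,-4)=28764 g(18,-2)=35190 g(18,0)=30056 g(18,2)=11934
Paths never hitting 3: Σ_s g(18,s) = 136136
Paths hitting 3: 2^18 - 136136 = 126008
P = 126008/262144 = 15751/32768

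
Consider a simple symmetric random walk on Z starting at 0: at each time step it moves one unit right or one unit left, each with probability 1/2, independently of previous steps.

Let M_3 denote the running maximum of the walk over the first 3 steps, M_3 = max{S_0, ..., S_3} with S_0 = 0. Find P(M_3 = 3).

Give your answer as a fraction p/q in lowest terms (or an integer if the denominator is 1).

Let M_3 = max(S_0,...,S_3). Use the reflection principle: for j ≥ 1, #{paths with M_3 ≥ j} = #{S_3 ≥ j} + #{S_3 ≥ j+1}.
By reflection, #{M_3 ≥ 3} = #{S_3 ≥ 3} + #{S_3 ≥ 4} = 1 + 0 = 1.
#{M_3 ≥ 4} = #{S_3 ≥ 4} + #{S_3 ≥ 5} = 0 + 0 = 0.
#{M_3 = 3} = 1 - 0 = 1.
P(M_3 = 3) = 1/8 = 1/8

Answer: 1/8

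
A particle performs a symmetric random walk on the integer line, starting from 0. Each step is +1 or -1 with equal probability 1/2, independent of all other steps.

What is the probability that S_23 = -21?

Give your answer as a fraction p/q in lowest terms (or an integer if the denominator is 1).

Answer: 23/8388608

Derivation:
To reach position -21 after 23 steps: need 1 step of +1 and 22 of -1.
Favorable paths: C(23,1) = 23
Total paths: 2^23 = 8388608
P = 23/8388608 = 23/8388608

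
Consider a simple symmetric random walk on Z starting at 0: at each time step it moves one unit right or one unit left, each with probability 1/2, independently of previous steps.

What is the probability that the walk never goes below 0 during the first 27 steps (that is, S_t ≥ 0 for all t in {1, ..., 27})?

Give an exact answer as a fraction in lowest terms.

Let f(t,s) = #length-t paths at position s with S_1..S_t all ≥ 0.
f(t,s) = f(t-1,s-1) + f(t-1,s+1) for s ≥ 0; f(t,s) = 0 for s < 0.
t=0: f(0,0)=1
t=1: f(1,1)=1
t=2: f(2,0)=1 f(2,2)=1
t=3: f(3,1)=2 f(3,3)=1
t=4: f(4,0)=2 f(4,2)=3 f(4,4)=1
t=5: f(5,1)=5 f(5,3)=4 f(5,5)=1
t=6: f(6,0)=5 f(6,2)=9 f(6,4)=5 f(6,6)=1
t=7: f(7,1)=14 f(7,3)=14 f(7,5)=6 f(7,7)=1
t=8: f(8,0)=14 f(8,2)=28 f(8,4)=20 f(8,6)=7 f(8,8)=1
t=9: f(9,1)=42 f(9,3)=48 f(9,5)=27 f(9,7)=8 f(9,9)=1
t=10: f(10,0)=42 f(10,2)=90 f(10,4)=75 f(10,6)=35 f(10,8)=9 f(10,10)=1
t=11: f(11,1)=132 f(11,3)=165 f(11,5)=110 f(11,7)=44 f(11,9)=10 f(11,11)=1
t=12: f(12,0)=132 f(12,2)=297 f(12,4)=275 f(12,6)=154 f(12,8)=54 f(12,10)=11 f(12,12)=1
t=13: f(13,1)=429 f(13,3)=572 f(13,5)=429 f(13,7)=208 f(13,9)=65 f(13,11)=12 f(13,13)=1
t=14: f(14,0)=429 f(14,2)=1001 f(14,4)=1001 f(14,6)=637 f(14,8)=273 f(14,10)=77 f(14,12)=13 f(14,14)=1
t=15: f(15,1)=1430 f(15,3)=2002 f(15,5)=1638 f(15,7)=910 f(15,9)=350 f(15,11)=90 f(15,13)=14 f(15,15)=1
t=16: f(16,0)=1430 f(16,2)=3432 f(16,4)=3640 f(16,6)=2548 f(16,8)=1260 f(16,10)=440 f(16,12)=104 f(16,14)=15 f(16,16)=1
t=17: f(17,1)=4862 f(17,3)=7072 f(17,5)=6188 f(17,7)=3808 f(17,9)=1700 f(17,11)=544 f(17,13)=119 f(17,15)=16 f(17,17)=1
t=18: f(18,0)=4862 f(18,2)=11934 f(18,4)=13260 f(18,6)=9996 f(18,8)=5508 f(18,10)=2244 f(18,12)=663 f(18,14)=135 f(18,16)=17 f(18,18)=1
t=19: f(19,1)=16796 f(19,3)=25194 f(19,5)=23256 f(19,7)=15504 f(19,9)=7752 f(19,11)=2907 f(19,13)=798 f(19,15)=152 f(19,17)=18 f(19,19)=1
t=20: f(20,0)=16796 f(20,2)=41990 f(20,4)=48450 f(20,6)=38760 f(20,8)=23256 f(20,10)=10659 f(20,12)=3705 f(20,14)=950 f(20,16)=170 f(20,18)=19 f(20,20)=1
t=21: f(21,1)=58786 f(21,3)=90440 f(21,5)=87210 f(21,7)=62016 f(21,9)=33915 f(21,11)=14364 f(21,13)=4655 f(21,15)=1120 f(21,17)=189 f(21,19)=20 f(21,21)=1
t=22: f(22,0)=58786 f(22,2)=149226 f(22,4)=177650 f(22,6)=149226 f(22,8)=95931 f(22,10)=48279 f(22,12)=19019 f(22,14)=5775 f(22,16)=1309 f(22,18)=209 f(22,20)=21 f(22,22)=1
t=23: f(23,1)=208012 f(23,3)=326876 f(23,5)=326876 f(23,7)=245157 f(23,9)=144210 f(23,11)=67298 f(23,13)=24794 f(23,15)=7084 f(23,17)=1518 f(23,19)=230 f(23,21)=22 f(23,23)=1
t=24: f(24,0)=208012 f(24,2)=534888 f(24,4)=653752 f(24,6)=572033 f(24,8)=389367 f(24,10)=211508 f(24,12)=92092 f(24,14)=31878 f(24,16)=8602 f(24,18)=1748 f(24,20)=252 f(24,22)=23 f(24,24)=1
t=25: f(25,1)=742900 f(25,3)=1188640 f(25,5)=1225785 f(25,7)=961400 f(25,9)=600875 f(25,11)=303600 f(25,13)=123970 f(25,15)=40480 f(25,17)=10350 f(25,19)=2000 f(25,21)=275 f(25,23)=24 f(25,25)=1
t=26: f(26,0)=742900 f(26,2)=1931540 f(26,4)=2414425 f(26,6)=2187185 f(26,8)=1562275 f(26,10)=904475 f(26,12)=427570 f(26,14)=164450 f(26,16)=50830 f(26,18)=12350 f(26,20)=2275 f(26,22)=299 f(26,24)=25 f(26,26)=1
t=27: f(27,1)=2674440 f(27,3)=4345965 f(27,5)=4601610 f(27,7)=3749460 f(27,9)=2466750 f(27,11)=1332045 f(27,13)=592020 f(27,15)=215280 f(27,17)=63180 f(27,19)=14625 f(27,21)=2574 f(27,23)=324 f(27,25)=26 f(27,27)=1
Σ_s f(27,s) = 20058300
P = 20058300/134217728 = 5014575/33554432

Answer: 5014575/33554432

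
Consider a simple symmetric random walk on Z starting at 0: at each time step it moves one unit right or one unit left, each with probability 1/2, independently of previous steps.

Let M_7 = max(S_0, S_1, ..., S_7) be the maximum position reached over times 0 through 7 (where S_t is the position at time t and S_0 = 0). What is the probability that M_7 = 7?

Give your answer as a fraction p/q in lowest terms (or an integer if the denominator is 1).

Answer: 1/128

Derivation:
Let M_7 = max(S_0,...,S_7). Use the reflection principle: for j ≥ 1, #{paths with M_7 ≥ j} = #{S_7 ≥ j} + #{S_7 ≥ j+1}.
By reflection, #{M_7 ≥ 7} = #{S_7 ≥ 7} + #{S_7 ≥ 8} = 1 + 0 = 1.
#{M_7 ≥ 8} = #{S_7 ≥ 8} + #{S_7 ≥ 9} = 0 + 0 = 0.
#{M_7 = 7} = 1 - 0 = 1.
P(M_7 = 7) = 1/128 = 1/128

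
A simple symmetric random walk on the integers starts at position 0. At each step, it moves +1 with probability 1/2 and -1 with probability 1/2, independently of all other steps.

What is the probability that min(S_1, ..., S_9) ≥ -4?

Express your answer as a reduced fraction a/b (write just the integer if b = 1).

Let f(t,s) = #length-t paths at position s with S_1..S_t all ≥ -4.
f(t,s) = f(t-1,s-1) + f(t-1,s+1) for s ≥ -4; f(t,s) = 0 for s < -4.
t=0: f(0,0)=1
t=1: f(1,-1)=1 f(1,1)=1
t=2: f(2,-2)=1 f(2,0)=2 f(2,2)=1
t=3: f(3,-3)=1 f(3,-1)=3 f(3,1)=3 f(3,3)=1
t=4: f(4,-4)=1 f(4,-2)=4 f(4,0)=6 f(4,2)=4 f(4,4)=1
t=5: f(5,-3)=5 f(5,-1)=10 f(5,1)=10 f(5,3)=5 f(5,5)=1
t=6: f(6,-4)=5 f(6,-2)=15 f(6,0)=20 f(6,2)=15 f(6,4)=6 f(6,6)=1
t=7: f(7,-3)=20 f(7,-1)=35 f(7,1)=35 f(7,3)=21 f(7,5)=7 f(7,7)=1
t=8: f(8,-4)=20 f(8,-2)=55 f(8,0)=70 f(8,2)=56 f(8,4)=28 f(8,6)=8 f(8,8)=1
t=9: f(9,-3)=75 f(9,-1)=125 f(9,1)=126 f(9,3)=84 f(9,5)=36 f(9,7)=9 f(9,9)=1
Σ_s f(9,s) = 456
P = 456/512 = 57/64

Answer: 57/64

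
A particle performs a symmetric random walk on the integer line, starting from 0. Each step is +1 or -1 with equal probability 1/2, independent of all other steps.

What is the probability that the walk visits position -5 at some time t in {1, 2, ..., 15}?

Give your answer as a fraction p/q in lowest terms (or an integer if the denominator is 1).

Count via complement. Let g(t,s) = #length-t paths at position s with S_1..S_t all ≠ -5.
g(t,s) = g(t-1,s-1) + g(t-1,s+1) for s ≠ -5; g(t,-5) = 0.
t=0: g(0,0)=1
t=1: g(1,-1)=1 g(1,1)=1
t=2: g(2,-2)=1 g(2,0)=2 g(2,2)=1
t=3: g(3,-3)=1 g(3,-1)=3 g(3,1)=3 g(3,3)=1
t=4: g(4,-4)=1 g(4,-2)=4 g(4,0)=6 g(4,2)=4 g(4,4)=1
t=5: g(5,-3)=5 g(5,-1)=10 g(5,1)=10 g(5,3)=5 g(5,5)=1
t=6: g(6,-4)=5 g(6,-2)=15 g(6,0)=20 g(6,2)=15 g(6,4)=6 g(6,6)=1
t=7: g(7,-3)=20 g(7,-1)=35 g(7,1)=35 g(7,3)=21 g(7,5)=7 g(7,7)=1
t=8: g(8,-4)=20 g(8,-2)=55 g(8,0)=70 g(8,2)=56 g(8,4)=28 g(8,6)=8 g(8,8)=1
t=9: g(9,-3)=75 g(9,-1)=125 g(9,1)=126 g(9,3)=84 g(9,5)=36 g(9,7)=9 g(9,9)=1
t=10: g(10,-4)=75 g(10,-2)=200 g(10,0)=251 g(10,2)=210 g(10,4)=120 g(10,6)=45 g(10,8)=10 g(10,10)=1
t=11: g(11,-3)=275 g(11,-1)=451 g(11,1)=461 g(11,3)=330 g(11,5)=165 g(11,7)=55 g(11,9)=11 g(11,11)=1
t=12: g(12,-4)=275 g(12,-2)=726 g(12,0)=912 g(12,2)=791 g(12,4)=495 g(12,6)=220 g(12,8)=66 g(12,10)=12 g(12,12)=1
t=13: g(13,-3)=1001 g(13,-1)=1638 g(13,1)=1703 g(13,3)=1286 g(13,5)=715 g(13,7)=286 g(13,9)=78 g(13,11)=13 g(13,13)=1
t=14: g(14,-4)=1001 g(14,-2)=2639 g(14,0)=3341 g(14,2)=2989 g(14,4)=2001 g(14,6)=1001 g(14,8)=364 g(14,10)=91 g(14,12)=14 g(14,14)=1
t=15: g(15,-3)=3640 g(15,-1)=5980 g(15,1)=6330 g(15,3)=4990 g(15,5)=3002 g(15,7)=1365 g(15,9)=455 g(15,11)=105 g(15,13)=15 g(15,15)=1
Paths never hitting -5: Σ_s g(15,s) = 25883
Paths hitting -5: 2^15 - 25883 = 6885
P = 6885/32768 = 6885/32768

Answer: 6885/32768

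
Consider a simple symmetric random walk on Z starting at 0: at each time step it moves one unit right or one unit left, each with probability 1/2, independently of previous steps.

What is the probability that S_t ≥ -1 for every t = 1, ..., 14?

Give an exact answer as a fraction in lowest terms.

Let f(t,s) = #length-t paths at position s with S_1..S_t all ≥ -1.
f(t,s) = f(t-1,s-1) + f(t-1,s+1) for s ≥ -1; f(t,s) = 0 for s < -1.
t=0: f(0,0)=1
t=1: f(1,-1)=1 f(1,1)=1
t=2: f(2,0)=2 f(2,2)=1
t=3: f(3,-1)=2 f(3,1)=3 f(3,3)=1
t=4: f(4,0)=5 f(4,2)=4 f(4,4)=1
t=5: f(5,-1)=5 f(5,1)=9 f(5,3)=5 f(5,5)=1
t=6: f(6,0)=14 f(6,2)=14 f(6,4)=6 f(6,6)=1
t=7: f(7,-1)=14 f(7,1)=28 f(7,3)=20 f(7,5)=7 f(7,7)=1
t=8: f(8,0)=42 f(8,2)=48 f(8,4)=27 f(8,6)=8 f(8,8)=1
t=9: f(9,-1)=42 f(9,1)=90 f(9,3)=75 f(9,5)=35 f(9,7)=9 f(9,9)=1
t=10: f(10,0)=132 f(10,2)=165 f(10,4)=110 f(10,6)=44 f(10,8)=10 f(10,10)=1
t=11: f(11,-1)=132 f(11,1)=297 f(11,3)=275 f(11,5)=154 f(11,7)=54 f(11,9)=11 f(11,11)=1
t=12: f(12,0)=429 f(12,2)=572 f(12,4)=429 f(12,6)=208 f(12,8)=65 f(12,10)=12 f(12,12)=1
t=13: f(13,-1)=429 f(13,1)=1001 f(13,3)=1001 f(13,5)=637 f(13,7)=273 f(13,9)=77 f(13,11)=13 f(13,13)=1
t=14: f(14,0)=1430 f(14,2)=2002 f(14,4)=1638 f(14,6)=910 f(14,8)=350 f(14,10)=90 f(14,12)=14 f(14,14)=1
Σ_s f(14,s) = 6435
P = 6435/16384 = 6435/16384

Answer: 6435/16384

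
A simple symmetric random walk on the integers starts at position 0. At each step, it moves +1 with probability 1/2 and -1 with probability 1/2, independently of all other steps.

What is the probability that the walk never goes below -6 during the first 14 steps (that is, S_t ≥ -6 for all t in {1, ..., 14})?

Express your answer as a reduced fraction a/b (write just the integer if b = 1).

Answer: 3861/4096

Derivation:
Let f(t,s) = #length-t paths at position s with S_1..S_t all ≥ -6.
f(t,s) = f(t-1,s-1) + f(t-1,s+1) for s ≥ -6; f(t,s) = 0 for s < -6.
t=0: f(0,0)=1
t=1: f(1,-1)=1 f(1,1)=1
t=2: f(2,-2)=1 f(2,0)=2 f(2,2)=1
t=3: f(3,-3)=1 f(3,-1)=3 f(3,1)=3 f(3,3)=1
t=4: f(4,-4)=1 f(4,-2)=4 f(4,0)=6 f(4,2)=4 f(4,4)=1
t=5: f(5,-5)=1 f(5,-3)=5 f(5,-1)=10 f(5,1)=10 f(5,3)=5 f(5,5)=1
t=6: f(6,-6)=1 f(6,-4)=6 f(6,-2)=15 f(6,0)=20 f(6,2)=15 f(6,4)=6 f(6,6)=1
t=7: f(7,-5)=7 f(7,-3)=21 f(7,-1)=35 f(7,1)=35 f(7,3)=21 f(7,5)=7 f(7,7)=1
t=8: f(8,-6)=7 f(8,-4)=28 f(8,-2)=56 f(8,0)=70 f(8,2)=56 f(8,4)=28 f(8,6)=8 f(8,8)=1
t=9: f(9,-5)=35 f(9,-3)=84 f(9,-1)=126 f(9,1)=126 f(9,3)=84 f(9,5)=36 f(9,7)=9 f(9,9)=1
t=10: f(10,-6)=35 f(10,-4)=119 f(10,-2)=210 f(10,0)=252 f(10,2)=210 f(10,4)=120 f(10,6)=45 f(10,8)=10 f(10,10)=1
t=11: f(11,-5)=154 f(11,-3)=329 f(11,-1)=462 f(11,1)=462 f(11,3)=330 f(11,5)=165 f(11,7)=55 f(11,9)=11 f(11,11)=1
t=12: f(12,-6)=154 f(12,-4)=483 f(12,-2)=791 f(12,0)=924 f(12,2)=792 f(12,4)=495 f(12,6)=220 f(12,8)=66 f(12,10)=12 f(12,12)=1
t=13: f(13,-5)=637 f(13,-3)=1274 f(13,-1)=1715 f(13,1)=1716 f(13,3)=1287 f(13,5)=715 f(13,7)=286 f(13,9)=78 f(13,11)=13 f(13,13)=1
t=14: f(14,-6)=637 f(14,-4)=1911 f(14,-2)=2989 f(14,0)=3431 f(14,2)=3003 f(14,4)=2002 f(14,6)=1001 f(14,8)=364 f(14,10)=91 f(14,12)=14 f(14,14)=1
Σ_s f(14,s) = 15444
P = 15444/16384 = 3861/4096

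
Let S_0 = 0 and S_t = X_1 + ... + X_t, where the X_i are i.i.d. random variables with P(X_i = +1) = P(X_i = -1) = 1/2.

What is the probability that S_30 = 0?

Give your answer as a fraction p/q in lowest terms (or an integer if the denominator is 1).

To return to 0 after 30 steps: need exactly 15 steps of +1 and 15 of -1.
Favorable paths: C(30,15) = 155117520
Total paths: 2^30 = 1073741824
P = 155117520/1073741824 = 9694845/67108864

Answer: 9694845/67108864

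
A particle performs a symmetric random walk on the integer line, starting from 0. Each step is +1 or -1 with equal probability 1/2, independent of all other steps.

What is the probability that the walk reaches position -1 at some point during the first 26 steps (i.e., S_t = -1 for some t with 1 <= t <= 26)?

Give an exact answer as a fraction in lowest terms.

Answer: 7088533/8388608

Derivation:
Count via complement. Let g(t,s) = #length-t paths at position s with S_1..S_t all ≠ -1.
g(t,s) = g(t-1,s-1) + g(t-1,s+1) for s ≠ -1; g(t,-1) = 0.
t=0: g(0,0)=1
t=1: g(1,1)=1
t=2: g(2,0)=1 g(2,2)=1
t=3: g(3,1)=2 g(3,3)=1
t=4: g(4,0)=2 g(4,2)=3 g(4,4)=1
t=5: g(5,1)=5 g(5,3)=4 g(5,5)=1
t=6: g(6,0)=5 g(6,2)=9 g(6,4)=5 g(6,6)=1
t=7: g(7,1)=14 g(7,3)=14 g(7,5)=6 g(7,7)=1
t=8: g(8,0)=14 g(8,2)=28 g(8,4)=20 g(8,6)=7 g(8,8)=1
t=9: g(9,1)=42 g(9,3)=48 g(9,5)=27 g(9,7)=8 g(9,9)=1
t=10: g(10,0)=42 g(10,2)=90 g(10,4)=75 g(10,6)=35 g(10,8)=9 g(10,10)=1
t=11: g(11,1)=132 g(11,3)=165 g(11,5)=110 g(11,7)=44 g(11,9)=10 g(11,11)=1
t=12: g(12,0)=132 g(12,2)=297 g(12,4)=275 g(12,6)=154 g(12,8)=54 g(12,10)=11 g(12,12)=1
t=13: g(13,1)=429 g(13,3)=572 g(13,5)=429 g(13,7)=208 g(13,9)=65 g(13,11)=12 g(13,13)=1
t=14: g(14,0)=429 g(14,2)=1001 g(14,4)=1001 g(14,6)=637 g(14,8)=273 g(14,10)=77 g(14,12)=13 g(14,14)=1
t=15: g(15,1)=1430 g(15,3)=2002 g(15,5)=1638 g(15,7)=910 g(15,9)=350 g(15,11)=90 g(15,13)=14 g(15,15)=1
t=16: g(16,0)=1430 g(16,2)=3432 g(16,4)=3640 g(16,6)=2548 g(16,8)=1260 g(16,10)=440 g(16,12)=104 g(16,14)=15 g(16,16)=1
t=17: g(17,1)=4862 g(17,3)=7072 g(17,5)=6188 g(17,7)=3808 g(17,9)=1700 g(17,11)=544 g(17,13)=119 g(17,15)=16 g(17,17)=1
t=18: g(18,0)=4862 g(18,2)=11934 g(18,4)=13260 g(18,6)=9996 g(18,8)=5508 g(18,10)=2244 g(18,12)=663 g(18,14)=135 g(18,16)=17 g(18,18)=1
t=19: g(19,1)=16796 g(19,3)=25194 g(19,5)=23256 g(19,7)=15504 g(19,9)=7752 g(19,11)=2907 g(19,13)=798 g(19,15)=152 g(19,17)=18 g(19,19)=1
t=20: g(20,0)=16796 g(20,2)=41990 g(20,4)=48450 g(20,6)=38760 g(20,8)=23256 g(20,10)=10659 g(20,12)=3705 g(20,14)=950 g(20,16)=170 g(20,18)=19 g(20,20)=1
t=21: g(21,1)=58786 g(21,3)=90440 g(21,5)=87210 g(21,7)=62016 g(21,9)=33915 g(21,11)=14364 g(21,13)=4655 g(21,15)=1120 g(21,17)=189 g(21,19)=20 g(21,21)=1
t=22: g(22,0)=58786 g(22,2)=149226 g(22,4)=177650 g(22,6)=149226 g(22,8)=95931 g(22,10)=48279 g(22,12)=19019 g(22,14)=5775 g(22,16)=1309 g(22,18)=209 g(22,20)=21 g(22,22)=1
t=23: g(23,1)=208012 g(23,3)=326876 g(23,5)=326876 g(23,7)=245157 g(23,9)=144210 g(23,11)=67298 g(23,13)=24794 g(23,15)=7084 g(23,17)=1518 g(23,19)=230 g(23,21)=22 g(23,23)=1
t=24: g(24,0)=208012 g(24,2)=534888 g(24,4)=653752 g(24,6)=572033 g(24,8)=389367 g(24,10)=211508 g(24,12)=92092 g(24,14)=31878 g(24,16)=8602 g(24,18)=1748 g(24,20)=252 g(24,22)=23 g(24,24)=1
t=25: g(25,1)=742900 g(25,3)=1188640 g(25,5)=1225785 g(25,7)=961400 g(25,9)=600875 g(25,11)=303600 g(25,13)=123970 g(25,15)=40480 g(25,17)=10350 g(25,19)=2000 g(25,21)=275 g(25,23)=24 g(25,25)=1
t=26: g(26,0)=742900 g(26,2)=1931540 g(26,4)=2414425 g(26,6)=2187185 g(26,8)=1562275 g(26,10)=904475 g(26,12)=427570 g(26,14)=164450 g(26,16)=50830 g(26,18)=12350 g(26,20)=2275 g(26,22)=299 g(26,24)=25 g(26,26)=1
Paths never hitting -1: Σ_s g(26,s) = 10400600
Paths hitting -1: 2^26 - 10400600 = 56708264
P = 56708264/67108864 = 7088533/8388608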